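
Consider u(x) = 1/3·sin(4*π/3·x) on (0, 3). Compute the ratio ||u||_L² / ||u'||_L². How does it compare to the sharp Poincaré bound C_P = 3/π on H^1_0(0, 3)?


||u||_L² / ||u'||_L² = 3/(4*π) < C_P = 3/π.

u(x) = 1/3·sin(4*π/3·x), so u'(x) = 4*π*cos(4*π*x/3)/9.
Writing u(x) = A·sin(kπx/L) with A = 1/3 and k = 4, use ∫_0^L sin²(kπx/L) dx = L/2 and ∫_0^L cos²(kπx/L) dx = L/2.
u² = 1/9·sin²(4*π/3·x) and (u')² = 16*π^2/81·cos²(4*π/3·x), and each of sin², cos² integrates to L/2 = 3/2 over (0, 3).
∫_0^3 u² dx = 1/6, so ||u||_L² = sqrt(6)/6.
∫_0^3 (u')² dx = 8*π^2/27, so ||u'||_L² = 2*sqrt(6)*π/9.
Ratio ||u||_L² / ||u'||_L² = 3/(4*π).
Sharp Poincaré constant on H^1_0(0, 3) is C_P = L/π = 3/π, achieved by sin(π/3·x).
This is the k = 4 harmonic; the ratio L/(kπ) is strictly less than C_P = L/π, consistent with the sharp inequality ||u||_L² ≤ C_P ||u'||_L².


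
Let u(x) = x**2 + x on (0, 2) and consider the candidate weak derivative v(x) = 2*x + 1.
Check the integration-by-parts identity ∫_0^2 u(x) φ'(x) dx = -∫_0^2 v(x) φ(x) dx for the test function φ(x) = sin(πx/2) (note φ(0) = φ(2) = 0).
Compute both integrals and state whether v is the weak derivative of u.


LHS = -12/π, RHS = -12/π. Yes, v = u' weakly.

u(x) = x**2 + x, classical derivative u'(x) = 2*x + 1.
φ(x) = sin(πx/2), so φ'(x) = π*cos(π*x/2)/2.
Note φ(0) = φ(2) = 0, so the boundary term u·φ vanishes.
LHS = ∫_0^2 u(x) φ'(x) dx = ∫_0^2 (π*x^2*cos(π*x/2)/2 + π*x*cos(π*x/2)/2) dx. Term by term:
  ∫_0^2 π*x*cos(π*x/2)/2 dx = -4/π;  ∫_0^2 π*x^2*cos(π*x/2)/2 dx = -8/π.
Sum: -4/π − 8/π = -12/π.
So LHS = -12/π.
∫_0^2 v(x) φ(x) dx = ∫_0^2 (2*x*sin(π*x/2) + sin(π*x/2)) dx. Term by term:
  ∫_0^2 2*x*sin(π*x/2) dx = 8/π;  ∫_0^2 sin(π*x/2) dx = 4/π.
Sum: 8/π + 4/π = 12/π.
So RHS = -∫_0^2 v(x) φ(x) dx = -12/π.
LHS = RHS, so the identity holds for this test φ.
Moreover u is smooth here and v(x) = u'(x) = 2*x + 1 pointwise, so the identity holds for every test function. Hence v is the weak derivative of u.


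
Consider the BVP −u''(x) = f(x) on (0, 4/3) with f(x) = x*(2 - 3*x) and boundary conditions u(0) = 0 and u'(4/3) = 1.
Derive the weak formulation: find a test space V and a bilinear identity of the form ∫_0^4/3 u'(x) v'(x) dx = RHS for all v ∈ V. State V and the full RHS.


V = {v ∈ H^1(0, 4/3) : v(0) = 0} (test functions vanish at x = 0 where u is specified); weak form: ∫_0^4/3 u'v' dx = ∫_0^4/3 (x*(2 - 3*x)) v dx + v(4/3) for all v ∈ V.

Multiply both sides by a test function v and integrate from 0 to 4/3:
  ∫_0^4/3 −u''(x) v(x) dx = ∫_0^4/3 f(x) v(x) dx.
Integrate the LHS by parts once:
  ∫_0^4/3 −u'' v dx = −[u'(x) v(x)]_0^4/3 + ∫_0^4/3 u'(x) v'(x) dx.
Thus ∫_0^4/3 u'(x) v'(x) dx = ∫_0^4/3 f(x) v(x) dx + [u'(x) v(x)]_0^4/3.
Choose V so that boundary terms are either known or forced to vanish.
Mixed BC: u(0) = 0 (Dirichlet) and u'(4/3) = 1 (Neumann). Define V = {v ∈ H^1(0, 4/3) : v(0) = 0}. Then [u' v]_0^4/3 = u'(4/3)·v(4/3) − u'(0)·0 = v(4/3).
Weak formulation: find u (satisfying any essential BC) such that ∫_0^4/3 u'(x) v'(x) dx = ∫_0^4/3 f v dx + v(4/3) for all v ∈ V (Dirichlet at 0 absorbed into V; Neumann datum at x = 4/3 contributes the boundary term).
Substituting f(x) = x*(2 - 3*x), the right-hand side is ∫_0^4/3 (x*(2 - 3*x)) v dx + v(4/3).


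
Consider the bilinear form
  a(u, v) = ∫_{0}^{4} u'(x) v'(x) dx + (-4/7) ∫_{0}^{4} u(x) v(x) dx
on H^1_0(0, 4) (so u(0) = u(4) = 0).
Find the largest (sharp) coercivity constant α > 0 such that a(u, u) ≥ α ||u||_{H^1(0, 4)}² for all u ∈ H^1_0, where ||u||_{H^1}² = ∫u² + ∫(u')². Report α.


α = (-64/7 + π^2)/(π^2 + 16)

Coercivity of a(·,·) on H^1_0(0, 4) means a(u, u) ≥ α ||u||_{H^1}² for every u ∈ H^1_0.
The interval has length L = 4, and Poincaré/coercivity depend only on L. Here a(u, u) = ∫(u')² + (-4/7)·∫u².
Here c = -4/7 < 0 with |c| < (π/L)² = π^2/16, so coercivity still holds. The condition a(u,u) ≥ α||u||_{H^1}² reads (1−α)∫(u')² ≥ (α−c)∫u². Any admissible α is ≤ 1 (rapidly oscillating u have ∫u²/∫(u')² → 0), and α = 1 would force 0 ≥ (1−c)∫u², impossible since c < 1; so 1−α > 0. By the sharp Poincaré inequality on H^1_0 of an interval of length L, ∫(u')² ≥ (π/L)²∫u² with equality for the first sine mode sin(π(x−x₀)/L) (x₀ the left endpoint), so the inequality holds for all u iff (1−α)(π/L)² ≥ α − c, i.e. α ≤ ((π/L)² + c)/((π/L)² + 1) = (1 + c(L/π)²)/(1 + (L/π)²). (Direct route, valid since c ≤ 0: Poincaré gives c∫u² ≥ c(L/π)²∫(u')², so a(u,u) ≥ (1 + c(L/π)²)∫(u')², while ||u||_{H^1}² ≤ (1 + (L/π)²)∫(u')²; dividing yields the same α.) With (π/L)² = π^2/16 and c = -4/7, the largest admissible constant is α = ((π/L)² + c)/((π/L)² + 1).
Simplifying, α = (-64/7 + π^2)/(π^2 + 16).


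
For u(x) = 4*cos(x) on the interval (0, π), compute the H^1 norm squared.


||u||_{H^1(0,π)}^2 = 16*π

u'(x) = -4*sin(x).
Expand u² and (u')² and integrate term by term on (0, π), using: for integers n ≥ 1, ∫_0^π sin²(nx) dx = ∫_0^π cos²(nx) dx = π/2; for n ≠ n', ∫_0^π sin(nx)sin(n'x) dx = ∫_0^π cos(nx)cos(n'x) dx = 0; and by product-to-sum, ∫_0^π sin(nx)cos(n'x) dx = ½∫_0^π [sin((n+n')x) + sin((n−n')x)] dx, which is 0 when n+n' is even and 2n/(n²−n'²) when n+n' is odd (it need not vanish on (0, π)).
  u² squared terms: (4)²·∫cos(x)² dx = 16·π/2 = 8*π.
  So ∫_0^π u² dx = 8*π.
  (u')² squared terms: (-4)²·∫sin(x)² dx = 16·π/2 = 8*π.
  So ∫_0^π (u')² dx = 8*π.
||u||_{H^1}^2 = (8*π) + (8*π) = 16*π.


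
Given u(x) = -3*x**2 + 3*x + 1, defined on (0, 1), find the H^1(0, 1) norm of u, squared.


||u||_{H^1}^2 = 53/10

The H^1 norm (squared) on an interval (0, L) is
  ||u||_{H^1}^2 = ∫_0^L u(x)^2 dx + ∫_0^L u'(x)^2 dx.
Compute u'(x) = 3 - 6*x.
Then u(x)^2 = 9*x**4 - 18*x**3 + 3*x**2 + 6*x + 1 and u'(x)^2 = 36*x**2 - 36*x + 9.
Integrate each monomial from 0 to 1 using ∫_0^1 c·x^n dx = c·1^(n+1)/(n+1):
  ∫_0^1 u(x)^2 dx = ∫_0^1 (9*x^4 - 18*x^3 + 3*x^2 + 6*x + 1) dx. Term by term:
    ∫_0^1 9*x^4 dx = 9/5;  ∫_0^1 -18*x^3 dx = -9/2;  ∫_0^1 3*x^2 dx = 1;
    ∫_0^1 6*x dx = 3;  ∫_0^1 1 dx = 1.
  Sum: 9/5 − 9/2 + 1 + 3 + 1 = 23/10.
  ∫_0^1 u'(x)^2 dx = ∫_0^1 (36*x^2 - 36*x + 9) dx. Term by term:
    ∫_0^1 36*x^2 dx = 12;  ∫_0^1 -36*x dx = -18;  ∫_0^1 9 dx = 9.
  Sum: 12 − 18 + 9 = 3.
Adding: ||u||_{H^1}^2 = 23/10 + 3 = 53/10.


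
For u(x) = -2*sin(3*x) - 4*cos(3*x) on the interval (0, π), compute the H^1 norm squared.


||u||_{H^1(0,π)}^2 = 100*π

u'(x) = 12*sin(3*x) - 6*cos(3*x).
Expand u² and (u')² and integrate term by term on (0, π), using: for integers n ≥ 1, ∫_0^π sin²(nx) dx = ∫_0^π cos²(nx) dx = π/2; for n ≠ n', ∫_0^π sin(nx)sin(n'x) dx = ∫_0^π cos(nx)cos(n'x) dx = 0; and by product-to-sum, ∫_0^π sin(nx)cos(n'x) dx = ½∫_0^π [sin((n+n')x) + sin((n−n')x)] dx, which is 0 when n+n' is even and 2n/(n²−n'²) when n+n' is odd (it need not vanish on (0, π)).
  u² squared terms: (-4)²·∫cos(3x)² dx = 16·π/2 = 8*π;  (-2)²·∫sin(3x)² dx = 4·π/2 = 2*π.
  u² cross terms: 2·(-4)·(-2)·∫cos(3x)·sin(3x) dx = 16·(0) = 0.
  So ∫_0^π u² dx = 8*π + 2*π + 0 = 10*π.
  (u')² squared terms: (-6)²·∫cos(3x)² dx = 36·π/2 = 18*π;  (12)²·∫sin(3x)² dx = 144·π/2 = 72*π.
  (u')² cross terms: 2·(-6)·(12)·∫cos(3x)·sin(3x) dx = -144·(0) = 0.
  So ∫_0^π (u')² dx = 18*π + 72*π + 0 = 90*π.
||u||_{H^1}^2 = (10*π) + (90*π) = 100*π.


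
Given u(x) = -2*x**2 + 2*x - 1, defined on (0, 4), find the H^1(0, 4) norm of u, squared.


||u||_{H^1}^2 = 3396/5

The H^1 norm (squared) on an interval (0, L) is
  ||u||_{H^1}^2 = ∫_0^L u(x)^2 dx + ∫_0^L u'(x)^2 dx.
Compute u'(x) = 2 - 4*x.
Then u(x)^2 = 4*x**4 - 8*x**3 + 8*x**2 - 4*x + 1 and u'(x)^2 = 16*x**2 - 16*x + 4.
Integrate each monomial from 0 to 4 using ∫_0^4 c·x^n dx = c·4^(n+1)/(n+1):
  ∫_0^4 u(x)^2 dx = ∫_0^4 (4*x^4 - 8*x^3 + 8*x^2 - 4*x + 1) dx. Term by term:
    ∫_0^4 4*x^4 dx = 4096/5;  ∫_0^4 -8*x^3 dx = -512;  ∫_0^4 8*x^2 dx = 512/3;
    ∫_0^4 -4*x dx = -32;  ∫_0^4 1 dx = 4.
  Sum: 4096/5 − 512 + 512/3 − 32 + 4 = 6748/15.
  ∫_0^4 u'(x)^2 dx = ∫_0^4 (16*x^2 - 16*x + 4) dx. Term by term:
    ∫_0^4 16*x^2 dx = 1024/3;  ∫_0^4 -16*x dx = -128;  ∫_0^4 4 dx = 16.
  Sum: 1024/3 − 128 + 16 = 688/3.
Adding: ||u||_{H^1}^2 = 6748/15 + 688/3 = 3396/5.


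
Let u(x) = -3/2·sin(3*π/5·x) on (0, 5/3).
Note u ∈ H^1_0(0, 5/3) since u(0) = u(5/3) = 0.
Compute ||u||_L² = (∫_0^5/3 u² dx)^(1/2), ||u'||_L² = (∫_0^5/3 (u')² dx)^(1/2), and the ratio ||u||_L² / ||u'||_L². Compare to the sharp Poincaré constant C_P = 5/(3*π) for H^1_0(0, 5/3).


||u||_L² / ||u'||_L² = 5/(3*π) = C_P.

u(x) = -3/2·sin(3*π/5·x), so u'(x) = -9*π*cos(3*π*x/5)/10.
Writing u(x) = A·sin(kπx/L) with A = -3/2 and k = 1, use ∫_0^L sin²(kπx/L) dx = L/2 and ∫_0^L cos²(kπx/L) dx = L/2.
u² = 9/4·sin²(3*π/5·x) and (u')² = 81*π^2/100·cos²(3*π/5·x), and each of sin², cos² integrates to L/2 = 5/6 over (0, 5/3).
∫_0^5/3 u² dx = 15/8, so ||u||_L² = sqrt(30)/4.
∫_0^5/3 (u')² dx = 27*π^2/40, so ||u'||_L² = 3*sqrt(30)*π/20.
Ratio ||u||_L² / ||u'||_L² = 5/(3*π).
Sharp Poincaré constant on H^1_0(0, 5/3) is C_P = L/π = 5/(3*π), achieved by sin(3*π/5·x).
This is the k = 1 eigenfunction (up to amplitude), so the ratio equals the sharp Poincaré constant exactly.


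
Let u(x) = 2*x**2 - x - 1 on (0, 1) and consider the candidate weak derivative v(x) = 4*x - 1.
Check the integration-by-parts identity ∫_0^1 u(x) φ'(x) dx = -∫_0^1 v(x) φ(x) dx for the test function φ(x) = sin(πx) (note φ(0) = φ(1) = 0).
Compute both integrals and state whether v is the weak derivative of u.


LHS = -2/π, RHS = -2/π. Yes, v = u' weakly.

u(x) = 2*x**2 - x - 1, classical derivative u'(x) = 4*x - 1.
φ(x) = sin(πx), so φ'(x) = π*cos(π*x).
Note φ(0) = φ(1) = 0, so the boundary term u·φ vanishes.
LHS = ∫_0^1 u(x) φ'(x) dx = ∫_0^1 (2*π*x^2*cos(π*x) - π*x*cos(π*x) - π*cos(π*x)) dx. Term by term:
  ∫_0^1 -π*cos(π*x) dx = 0;  ∫_0^1 -π*x*cos(π*x) dx = 2/π;  ∫_0^1 2*π*x^2*cos(π*x) dx = -4/π.
Sum: 0 + 2/π − 4/π = -2/π.
So LHS = -2/π.
∫_0^1 v(x) φ(x) dx = ∫_0^1 (4*x*sin(π*x) - sin(π*x)) dx. Term by term:
  ∫_0^1 -sin(π*x) dx = -2/π;  ∫_0^1 4*x*sin(π*x) dx = 4/π.
Sum: -2/π + 4/π = 2/π.
So RHS = -∫_0^1 v(x) φ(x) dx = -2/π.
LHS = RHS, so the identity holds for this test φ.
Moreover u is smooth here and v(x) = u'(x) = 4*x - 1 pointwise, so the identity holds for every test function. Hence v is the weak derivative of u.


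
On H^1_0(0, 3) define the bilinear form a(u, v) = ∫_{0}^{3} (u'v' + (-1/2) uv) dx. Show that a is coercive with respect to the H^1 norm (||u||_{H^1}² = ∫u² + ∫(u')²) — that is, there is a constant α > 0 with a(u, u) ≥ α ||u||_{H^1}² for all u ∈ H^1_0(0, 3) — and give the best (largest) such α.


α = (-9/2 + π^2)/(9 + π^2)

Coercivity of a(·,·) on H^1_0(0, 3) means a(u, u) ≥ α ||u||_{H^1}² for every u ∈ H^1_0.
The interval has length L = 3, and Poincaré/coercivity depend only on L. Here a(u, u) = ∫(u')² + (-1/2)·∫u².
Here c = -1/2 < 0 with |c| < (π/L)² = π^2/9, so coercivity still holds. The condition a(u,u) ≥ α||u||_{H^1}² reads (1−α)∫(u')² ≥ (α−c)∫u². Any admissible α is ≤ 1 (rapidly oscillating u have ∫u²/∫(u')² → 0), and α = 1 would force 0 ≥ (1−c)∫u², impossible since c < 1; so 1−α > 0. By the sharp Poincaré inequality on H^1_0 of an interval of length L, ∫(u')² ≥ (π/L)²∫u² with equality for the first sine mode sin(π(x−x₀)/L) (x₀ the left endpoint), so the inequality holds for all u iff (1−α)(π/L)² ≥ α − c, i.e. α ≤ ((π/L)² + c)/((π/L)² + 1) = (1 + c(L/π)²)/(1 + (L/π)²). (Direct route, valid since c ≤ 0: Poincaré gives c∫u² ≥ c(L/π)²∫(u')², so a(u,u) ≥ (1 + c(L/π)²)∫(u')², while ||u||_{H^1}² ≤ (1 + (L/π)²)∫(u')²; dividing yields the same α.) With (π/L)² = π^2/9 and c = -1/2, the largest admissible constant is α = ((π/L)² + c)/((π/L)² + 1).
Simplifying, α = (-9/2 + π^2)/(9 + π^2).


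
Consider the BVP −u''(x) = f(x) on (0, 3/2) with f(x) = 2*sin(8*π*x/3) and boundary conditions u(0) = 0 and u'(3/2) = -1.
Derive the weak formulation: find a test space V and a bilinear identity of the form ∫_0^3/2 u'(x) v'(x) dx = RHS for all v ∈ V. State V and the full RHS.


V = {v ∈ H^1(0, 3/2) : v(0) = 0} (test functions vanish at x = 0 where u is specified); weak form: ∫_0^3/2 u'v' dx = ∫_0^3/2 (2*sin(8*π*x/3)) v dx − v(3/2) for all v ∈ V.

Multiply both sides by a test function v and integrate from 0 to 3/2:
  ∫_0^3/2 −u''(x) v(x) dx = ∫_0^3/2 f(x) v(x) dx.
Integrate the LHS by parts once:
  ∫_0^3/2 −u'' v dx = −[u'(x) v(x)]_0^3/2 + ∫_0^3/2 u'(x) v'(x) dx.
Thus ∫_0^3/2 u'(x) v'(x) dx = ∫_0^3/2 f(x) v(x) dx + [u'(x) v(x)]_0^3/2.
Choose V so that boundary terms are either known or forced to vanish.
Mixed BC: u(0) = 0 (Dirichlet) and u'(3/2) = -1 (Neumann). Define V = {v ∈ H^1(0, 3/2) : v(0) = 0}. Then [u' v]_0^3/2 = u'(3/2)·v(3/2) − u'(0)·0 = − v(3/2).
Weak formulation: find u (satisfying any essential BC) such that ∫_0^3/2 u'(x) v'(x) dx = ∫_0^3/2 f v dx − v(3/2) for all v ∈ V (Dirichlet at 0 absorbed into V; Neumann datum at x = 3/2 contributes the boundary term).
Substituting f(x) = 2*sin(8*π*x/3), the right-hand side is ∫_0^3/2 (2*sin(8*π*x/3)) v dx − v(3/2).


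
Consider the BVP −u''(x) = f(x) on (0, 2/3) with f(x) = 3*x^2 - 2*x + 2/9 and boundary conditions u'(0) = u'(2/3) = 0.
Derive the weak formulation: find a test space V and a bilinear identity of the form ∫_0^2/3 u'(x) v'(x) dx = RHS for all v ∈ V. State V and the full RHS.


V = H^1(0, 2/3) (no boundary constraint on v; u is determined up to an additive constant); weak form: ∫_0^2/3 u'v' dx = ∫_0^2/3 (3*x^2 - 2*x + 2/9) v dx for all v ∈ V.

Multiply both sides by a test function v and integrate from 0 to 2/3:
  ∫_0^2/3 −u''(x) v(x) dx = ∫_0^2/3 f(x) v(x) dx.
Integrate the LHS by parts once:
  ∫_0^2/3 −u'' v dx = −[u'(x) v(x)]_0^2/3 + ∫_0^2/3 u'(x) v'(x) dx.
Thus ∫_0^2/3 u'(x) v'(x) dx = ∫_0^2/3 f(x) v(x) dx + [u'(x) v(x)]_0^2/3.
Choose V so that boundary terms are either known or forced to vanish.
u has homogeneous Neumann: u'(0) = u'(2/3) = 0. So [u' v]_0^2/3 = 0·v(2/3) − 0·v(0) = 0 for any v; take V = H^1(0, 2/3).
Weak formulation: find u (satisfying any essential BC) such that ∫_0^2/3 u'(x) v'(x) dx = ∫_0^2/3 f v dx for all v ∈ V (homogeneous Neumann, so boundary terms vanish).
Substituting f(x) = 3*x^2 - 2*x + 2/9, the right-hand side is ∫_0^2/3 (3*x^2 - 2*x + 2/9) v dx.
Compatibility check (pure Neumann): taking v ≡ 1 ∈ V gives 0 = ∫_0^2/3 f dx + (0) − (0), i.e. ∫_0^2/3 f dx must equal u'(0) − u'(2/3) = 0. Indeed ∫_0^2/3 (3*x^2 - 2*x + 2/9) dx = 0, so the data are compatible. The solution is then unique only up to an additive constant (fix it e.g. by requiring ∫_0^2/3 u dx = 0).


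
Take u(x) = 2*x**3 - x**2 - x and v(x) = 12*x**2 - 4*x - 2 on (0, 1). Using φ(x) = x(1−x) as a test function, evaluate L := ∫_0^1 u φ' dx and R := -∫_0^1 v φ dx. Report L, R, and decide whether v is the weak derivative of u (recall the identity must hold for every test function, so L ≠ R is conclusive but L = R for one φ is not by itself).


LHS = 1/30, RHS = 1/15. No, v is not the weak derivative of u.

u(x) = 2*x**3 - x**2 - x, classical derivative u'(x) = 6*x**2 - 2*x - 1.
φ(x) = x(1−x), so φ'(x) = 1 - 2*x.
Note φ(0) = φ(1) = 0, so the boundary term u·φ vanishes.
LHS = ∫_0^1 u(x) φ'(x) dx = ∫_0^1 (-4*x^4 + 4*x^3 + x^2 - x) dx. Term by term:
  ∫_0^1 -4*x^4 dx = -4/5;  ∫_0^1 4*x^3 dx = 1;  ∫_0^1 x^2 dx = 1/3;
  ∫_0^1 -x dx = -1/2.
Sum: -4/5 + 1 + 1/3 − 1/2 = 1/30.
So LHS = 1/30.
∫_0^1 v(x) φ(x) dx = ∫_0^1 (-12*x^4 + 16*x^3 - 2*x^2 - 2*x) dx. Term by term:
  ∫_0^1 -12*x^4 dx = -12/5;  ∫_0^1 16*x^3 dx = 4;  ∫_0^1 -2*x^2 dx = -2/3;
  ∫_0^1 -2*x dx = -1.
Sum: -12/5 + 4 − 2/3 − 1 = -1/15.
So RHS = -∫_0^1 v(x) φ(x) dx = 1/15.
LHS − RHS = -1/30 ≠ 0, so the identity fails.
(For a valid weak derivative the identity must hold for EVERY test function, in particular this one. The failure shows v is NOT the weak derivative of u.)
Correct weak derivative would be u'(x) = 6*x**2 - 2*x - 1.


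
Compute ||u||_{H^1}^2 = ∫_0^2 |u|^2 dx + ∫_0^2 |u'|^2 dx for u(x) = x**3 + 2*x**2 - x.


||u||_{H^1}^2 = 7934/35

The H^1 norm (squared) on an interval (0, L) is
  ||u||_{H^1}^2 = ∫_0^L u(x)^2 dx + ∫_0^L u'(x)^2 dx.
Compute u'(x) = 3*x**2 + 4*x - 1.
Then u(x)^2 = x**6 + 4*x**5 + 2*x**4 - 4*x**3 + x**2 and u'(x)^2 = 9*x**4 + 24*x**3 + 10*x**2 - 8*x + 1.
Integrate each monomial from 0 to 2 using ∫_0^2 c·x^n dx = c·2^(n+1)/(n+1):
  ∫_0^2 u(x)^2 dx = ∫_0^2 (x^6 + 4*x^5 + 2*x^4 - 4*x^3 + x^2) dx. Term by term:
    ∫_0^2 x^6 dx = 128/7;  ∫_0^2 4*x^5 dx = 128/3;  ∫_0^2 2*x^4 dx = 64/5;
    ∫_0^2 -4*x^3 dx = -16;  ∫_0^2 x^2 dx = 8/3.
  Sum: 128/7 + 128/3 + 64/5 − 16 + 8/3 = 6344/105.
  ∫_0^2 u'(x)^2 dx = ∫_0^2 (9*x^4 + 24*x^3 + 10*x^2 - 8*x + 1) dx. Term by term:
    ∫_0^2 9*x^4 dx = 288/5;  ∫_0^2 24*x^3 dx = 96;  ∫_0^2 10*x^2 dx = 80/3;
    ∫_0^2 -8*x dx = -16;  ∫_0^2 1 dx = 2.
  Sum: 288/5 + 96 + 80/3 − 16 + 2 = 2494/15.
Adding: ||u||_{H^1}^2 = 6344/105 + 2494/15 = 7934/35.


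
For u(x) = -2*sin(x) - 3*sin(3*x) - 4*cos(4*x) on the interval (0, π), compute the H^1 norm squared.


||u||_{H^1(0,π)}^2 = -40528/105 + 185*π

u'(x) = 16*sin(4*x) - 2*cos(x) - 9*cos(3*x).
Expand u² and (u')² and integrate term by term on (0, π), using: for integers n ≥ 1, ∫_0^π sin²(nx) dx = ∫_0^π cos²(nx) dx = π/2; for n ≠ n', ∫_0^π sin(nx)sin(n'x) dx = ∫_0^π cos(nx)cos(n'x) dx = 0; and by product-to-sum, ∫_0^π sin(nx)cos(n'x) dx = ½∫_0^π [sin((n+n')x) + sin((n−n')x)] dx, which is 0 when n+n' is even and 2n/(n²−n'²) when n+n' is odd (it need not vanish on (0, π)).
  u² squared terms: (-4)²·∫cos(4x)² dx = 16·π/2 = 8*π;  (-3)²·∫sin(3x)² dx = 9·π/2 = 9*π/2;  (-2)²·∫sin(x)² dx = 4·π/2 = 2*π.
  u² cross terms: 2·(-4)·(-3)·∫cos(4x)·sin(3x) dx = 24·(-6/7) = -144/7;  2·(-4)·(-2)·∫cos(4x)·sin(x) dx = 16·(-2/15) = -32/15;  2·(-3)·(-2)·∫sin(3x)·sin(x) dx = 12·(0) = 0.
  So ∫_0^π u² dx = 8*π + 9*π/2 + 2*π − 144/7 − 32/15 + 0 = -2384/105 + 29*π/2.
  (u')² squared terms: (-9)²·∫cos(3x)² dx = 81·π/2 = 81*π/2;  (-2)²·∫cos(x)² dx = 4·π/2 = 2*π;  (16)²·∫sin(4x)² dx = 256·π/2 = 128*π.
  (u')² cross terms: 2·(-9)·(-2)·∫cos(3x)·cos(x) dx = 36·(0) = 0;  2·(-9)·(16)·∫cos(3x)·sin(4x) dx = -288·(8/7) = -2304/7;  2·(-2)·(16)·∫cos(x)·sin(4x) dx = -64·(8/15) = -512/15.
  So ∫_0^π (u')² dx = 81*π/2 + 2*π + 128*π + 0 − 2304/7 − 512/15 = -38144/105 + 341*π/2.
||u||_{H^1}^2 = (-2384/105 + 29*π/2) + (-38144/105 + 341*π/2) = -40528/105 + 185*π.


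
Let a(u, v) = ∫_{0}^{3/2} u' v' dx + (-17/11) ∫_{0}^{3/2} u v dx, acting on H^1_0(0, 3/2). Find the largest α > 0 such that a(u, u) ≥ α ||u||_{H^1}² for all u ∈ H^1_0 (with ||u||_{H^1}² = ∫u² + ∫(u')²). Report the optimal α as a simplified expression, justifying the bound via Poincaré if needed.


α = (-153 + 44*π^2)/(11*(9 + 4*π^2))

Coercivity of a(·,·) on H^1_0(0, 3/2) means a(u, u) ≥ α ||u||_{H^1}² for every u ∈ H^1_0.
The interval has length L = 3/2, and Poincaré/coercivity depend only on L. Here a(u, u) = ∫(u')² + (-17/11)·∫u².
Here c = -17/11 < 0 with |c| < (π/L)² = 4*π^2/9, so coercivity still holds. The condition a(u,u) ≥ α||u||_{H^1}² reads (1−α)∫(u')² ≥ (α−c)∫u². Any admissible α is ≤ 1 (rapidly oscillating u have ∫u²/∫(u')² → 0), and α = 1 would force 0 ≥ (1−c)∫u², impossible since c < 1; so 1−α > 0. By the sharp Poincaré inequality on H^1_0 of an interval of length L, ∫(u')² ≥ (π/L)²∫u² with equality for the first sine mode sin(π(x−x₀)/L) (x₀ the left endpoint), so the inequality holds for all u iff (1−α)(π/L)² ≥ α − c, i.e. α ≤ ((π/L)² + c)/((π/L)² + 1) = (1 + c(L/π)²)/(1 + (L/π)²). (Direct route, valid since c ≤ 0: Poincaré gives c∫u² ≥ c(L/π)²∫(u')², so a(u,u) ≥ (1 + c(L/π)²)∫(u')², while ||u||_{H^1}² ≤ (1 + (L/π)²)∫(u')²; dividing yields the same α.) With (π/L)² = 4*π^2/9 and c = -17/11, the largest admissible constant is α = ((π/L)² + c)/((π/L)² + 1).
Simplifying, α = (-153 + 44*π^2)/(11*(9 + 4*π^2)).


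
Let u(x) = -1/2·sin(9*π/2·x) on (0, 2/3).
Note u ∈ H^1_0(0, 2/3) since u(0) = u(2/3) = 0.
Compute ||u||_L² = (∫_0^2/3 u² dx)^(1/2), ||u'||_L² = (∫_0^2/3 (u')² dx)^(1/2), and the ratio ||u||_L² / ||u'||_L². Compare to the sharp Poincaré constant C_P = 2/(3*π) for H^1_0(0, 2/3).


||u||_L² / ||u'||_L² = 2/(9*π) < C_P = 2/(3*π).

u(x) = -1/2·sin(9*π/2·x), so u'(x) = -9*π*cos(9*π*x/2)/4.
Writing u(x) = A·sin(kπx/L) with A = -1/2 and k = 3, use ∫_0^L sin²(kπx/L) dx = L/2 and ∫_0^L cos²(kπx/L) dx = L/2.
u² = 1/4·sin²(9*π/2·x) and (u')² = 81*π^2/16·cos²(9*π/2·x), and each of sin², cos² integrates to L/2 = 1/3 over (0, 2/3).
∫_0^2/3 u² dx = 1/12, so ||u||_L² = sqrt(3)/6.
∫_0^2/3 (u')² dx = 27*π^2/16, so ||u'||_L² = 3*sqrt(3)*π/4.
Ratio ||u||_L² / ||u'||_L² = 2/(9*π).
Sharp Poincaré constant on H^1_0(0, 2/3) is C_P = L/π = 2/(3*π), achieved by sin(3*π/2·x).
This is the k = 3 harmonic; the ratio L/(kπ) is strictly less than C_P = L/π, consistent with the sharp inequality ||u||_L² ≤ C_P ||u'||_L².


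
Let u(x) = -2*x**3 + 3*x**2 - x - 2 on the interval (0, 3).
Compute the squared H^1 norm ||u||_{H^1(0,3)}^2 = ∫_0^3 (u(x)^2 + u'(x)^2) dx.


||u||_{H^1}^2 = 74733/70

The H^1 norm (squared) on an interval (0, L) is
  ||u||_{H^1}^2 = ∫_0^L u(x)^2 dx + ∫_0^L u'(x)^2 dx.
Compute u'(x) = -6*x**2 + 6*x - 1.
Then u(x)^2 = 4*x**6 - 12*x**5 + 13*x**4 + 2*x**3 - 11*x**2 + 4*x + 4 and u'(x)^2 = 36*x**4 - 72*x**3 + 48*x**2 - 12*x + 1.
Integrate each monomial from 0 to 3 using ∫_0^3 c·x^n dx = c·3^(n+1)/(n+1):
  ∫_0^3 u(x)^2 dx = ∫_0^3 (4*x^6 - 12*x^5 + 13*x^4 + 2*x^3 - 11*x^2 + 4*x + 4) dx. Term by term:
    ∫_0^3 4*x^6 dx = 8748/7;  ∫_0^3 -12*x^5 dx = -1458;  ∫_0^3 13*x^4 dx = 3159/5;
    ∫_0^3 2*x^3 dx = 81/2;  ∫_0^3 -11*x^2 dx = -99;  ∫_0^3 4*x dx = 18;
    ∫_0^3 4 dx = 12.
  Sum: 8748/7 − 1458 + 3159/5 + 81/2 − 99 + 18 + 12 = 27651/70.
  ∫_0^3 u'(x)^2 dx = ∫_0^3 (36*x^4 - 72*x^3 + 48*x^2 - 12*x + 1) dx. Term by term:
    ∫_0^3 36*x^4 dx = 8748/5;  ∫_0^3 -72*x^3 dx = -1458;  ∫_0^3 48*x^2 dx = 432;
    ∫_0^3 -12*x dx = -54;  ∫_0^3 1 dx = 3.
  Sum: 8748/5 − 1458 + 432 − 54 + 3 = 3363/5.
Adding: ||u||_{H^1}^2 = 27651/70 + 3363/5 = 74733/70.


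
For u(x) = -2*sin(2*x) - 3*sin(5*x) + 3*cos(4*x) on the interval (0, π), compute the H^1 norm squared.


||u||_{H^1(0,π)}^2 = -340 + 407*π/2

u'(x) = -12*sin(4*x) - 4*cos(2*x) - 15*cos(5*x).
Expand u² and (u')² and integrate term by term on (0, π), using: for integers n ≥ 1, ∫_0^π sin²(nx) dx = ∫_0^π cos²(nx) dx = π/2; for n ≠ n', ∫_0^π sin(nx)sin(n'x) dx = ∫_0^π cos(nx)cos(n'x) dx = 0; and by product-to-sum, ∫_0^π sin(nx)cos(n'x) dx = ½∫_0^π [sin((n+n')x) + sin((n−n')x)] dx, which is 0 when n+n' is even and 2n/(n²−n'²) when n+n' is odd (it need not vanish on (0, π)).
  u² squared terms: (-3)²·∫sin(5x)² dx = 9·π/2 = 9*π/2;  (-2)²·∫sin(2x)² dx = 4·π/2 = 2*π;  (3)²·∫cos(4x)² dx = 9·π/2 = 9*π/2.
  u² cross terms: 2·(-3)·(-2)·∫sin(5x)·sin(2x) dx = 12·(0) = 0;  2·(-3)·(3)·∫sin(5x)·cos(4x) dx = -18·(10/9) = -20;  2·(-2)·(3)·∫sin(2x)·cos(4x) dx = -12·(0) = 0.
  So ∫_0^π u² dx = 9*π/2 + 2*π + 9*π/2 + 0 − 20 + 0 = -20 + 11*π.
  (u')² squared terms: (-15)²·∫cos(5x)² dx = 225·π/2 = 225*π/2;  (-12)²·∫sin(4x)² dx = 144·π/2 = 72*π;  (-4)²·∫cos(2x)² dx = 16·π/2 = 8*π.
  (u')² cross terms: 2·(-15)·(-12)·∫cos(5x)·sin(4x) dx = 360·(-8/9) = -320;  2·(-15)·(-4)·∫cos(5x)·cos(2x) dx = 120·(0) = 0;  2·(-12)·(-4)·∫sin(4x)·cos(2x) dx = 96·(0) = 0.
  So ∫_0^π (u')² dx = 225*π/2 + 72*π + 8*π − 320 + 0 + 0 = -320 + 385*π/2.
||u||_{H^1}^2 = (-20 + 11*π) + (-320 + 385*π/2) = -340 + 407*π/2.


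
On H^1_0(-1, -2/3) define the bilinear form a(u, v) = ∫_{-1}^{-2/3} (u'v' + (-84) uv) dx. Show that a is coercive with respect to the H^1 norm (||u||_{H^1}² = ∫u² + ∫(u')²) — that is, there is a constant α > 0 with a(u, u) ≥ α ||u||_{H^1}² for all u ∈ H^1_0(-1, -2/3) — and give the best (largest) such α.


α = 3*(-28 + 3*π^2)/(1 + 9*π^2)

Coercivity of a(·,·) on H^1_0(-1, -2/3) means a(u, u) ≥ α ||u||_{H^1}² for every u ∈ H^1_0.
The interval has length L = 1/3, and Poincaré/coercivity depend only on L. Here a(u, u) = ∫(u')² + (-84)·∫u².
Here c = -84 < 0 with |c| < (π/L)² = 9*π^2, so coercivity still holds. The condition a(u,u) ≥ α||u||_{H^1}² reads (1−α)∫(u')² ≥ (α−c)∫u². Any admissible α is ≤ 1 (rapidly oscillating u have ∫u²/∫(u')² → 0), and α = 1 would force 0 ≥ (1−c)∫u², impossible since c < 1; so 1−α > 0. By the sharp Poincaré inequality on H^1_0 of an interval of length L, ∫(u')² ≥ (π/L)²∫u² with equality for the first sine mode sin(π(x−x₀)/L) (x₀ the left endpoint), so the inequality holds for all u iff (1−α)(π/L)² ≥ α − c, i.e. α ≤ ((π/L)² + c)/((π/L)² + 1) = (1 + c(L/π)²)/(1 + (L/π)²). (Direct route, valid since c ≤ 0: Poincaré gives c∫u² ≥ c(L/π)²∫(u')², so a(u,u) ≥ (1 + c(L/π)²)∫(u')², while ||u||_{H^1}² ≤ (1 + (L/π)²)∫(u')²; dividing yields the same α.) With (π/L)² = 9*π^2 and c = -84, the largest admissible constant is α = ((π/L)² + c)/((π/L)² + 1).
Simplifying, α = 3*(-28 + 3*π^2)/(1 + 9*π^2).


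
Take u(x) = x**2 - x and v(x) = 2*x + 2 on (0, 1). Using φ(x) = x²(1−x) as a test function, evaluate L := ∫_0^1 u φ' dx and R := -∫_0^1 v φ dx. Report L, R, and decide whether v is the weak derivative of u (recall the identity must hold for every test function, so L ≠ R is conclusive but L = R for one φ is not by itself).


LHS = -1/60, RHS = -4/15. No, v is not the weak derivative of u.

u(x) = x**2 - x, classical derivative u'(x) = 2*x - 1.
φ(x) = x²(1−x), so φ'(x) = x*(2 - 3*x).
Note φ(0) = φ(1) = 0, so the boundary term u·φ vanishes.
LHS = ∫_0^1 u(x) φ'(x) dx = ∫_0^1 (-3*x^4 + 5*x^3 - 2*x^2) dx. Term by term:
  ∫_0^1 -3*x^4 dx = -3/5;  ∫_0^1 5*x^3 dx = 5/4;  ∫_0^1 -2*x^2 dx = -2/3.
Sum: -3/5 + 5/4 − 2/3 = -1/60.
So LHS = -1/60.
∫_0^1 v(x) φ(x) dx = ∫_0^1 (-2*x^4 + 2*x^2) dx. Term by term:
  ∫_0^1 -2*x^4 dx = -2/5;  ∫_0^1 2*x^2 dx = 2/3.
Sum: -2/5 + 2/3 = 4/15.
So RHS = -∫_0^1 v(x) φ(x) dx = -4/15.
LHS − RHS = 1/4 ≠ 0, so the identity fails.
(For a valid weak derivative the identity must hold for EVERY test function, in particular this one. The failure shows v is NOT the weak derivative of u.)
Correct weak derivative would be u'(x) = 2*x - 1.


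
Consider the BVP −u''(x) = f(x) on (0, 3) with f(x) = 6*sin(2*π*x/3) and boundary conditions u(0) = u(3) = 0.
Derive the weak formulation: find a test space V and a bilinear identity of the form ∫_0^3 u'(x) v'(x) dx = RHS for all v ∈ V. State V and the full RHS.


V = H^1_0(0, 3) (so v(0) = v(3) = 0); weak form: ∫_0^3 u'v' dx = ∫_0^3 (6*sin(2*π*x/3)) v dx for all v ∈ V.

Multiply both sides by a test function v and integrate from 0 to 3:
  ∫_0^3 −u''(x) v(x) dx = ∫_0^3 f(x) v(x) dx.
Integrate the LHS by parts once:
  ∫_0^3 −u'' v dx = −[u'(x) v(x)]_0^3 + ∫_0^3 u'(x) v'(x) dx.
Thus ∫_0^3 u'(x) v'(x) dx = ∫_0^3 f(x) v(x) dx + [u'(x) v(x)]_0^3.
Choose V so that boundary terms are either known or forced to vanish.
u is Dirichlet: u(0) = u(3) = 0. Let V = H^1_0(0, 3); then v(0) = v(3) = 0, and [u' v]_0^3 = 0.
Weak formulation: find u (satisfying any essential BC) such that ∫_0^3 u'(x) v'(x) dx = ∫_0^3 f v dx for all v ∈ V.
Substituting f(x) = 6*sin(2*π*x/3), the right-hand side is ∫_0^3 (6*sin(2*π*x/3)) v dx.


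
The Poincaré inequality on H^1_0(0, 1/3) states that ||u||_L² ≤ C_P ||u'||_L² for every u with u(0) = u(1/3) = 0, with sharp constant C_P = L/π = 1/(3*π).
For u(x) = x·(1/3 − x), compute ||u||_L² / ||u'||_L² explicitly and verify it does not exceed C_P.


||u||_L² / ||u'||_L² = sqrt(10)/30 < C_P = 1/(3*π).

u(x) = x·(1/3 − x), so u'(x) = 1/3 - 2*x.
u(x) = x·(1/3 − x) vanishes at x = 0 and x = 1/3, so u ∈ H^1_0(0, 1/3). Differentiate via the product rule and integrate the resulting polynomials term by term.
  ∫_0^1/3 u² dx = ∫_0^1/3 (x^4 - 2*x^3/3 + x^2/9) dx. Term by term:
    ∫_0^1/3 x^4 dx = 1/1215;  ∫_0^1/3 -2*x^3/3 dx = -1/486;  ∫_0^1/3 x^2/9 dx = 1/729.
  Sum: 1/1215 − 1/486 + 1/729 = 1/7290.
  ∫_0^1/3 (u')² dx = ∫_0^1/3 (4*x^2 - 4*x/3 + 1/9) dx. Term by term:
    ∫_0^1/3 4*x^2 dx = 4/81;  ∫_0^1/3 -4*x/3 dx = -2/27;  ∫_0^1/3 1/9 dx = 1/27.
  Sum: 4/81 − 2/27 + 1/27 = 1/81.
∫_0^1/3 u² dx = 1/7290, so ||u||_L² = sqrt(10)/270.
∫_0^1/3 (u')² dx = 1/81, so ||u'||_L² = 1/9.
Ratio ||u||_L² / ||u'||_L² = sqrt(10)/30.
Sharp Poincaré constant on H^1_0(0, 1/3) is C_P = L/π = 1/(3*π), achieved by sin(3*π·x).
A polynomial bump cannot attain the sharp Poincaré constant (only the first sine eigenfunction does), so the ratio is strictly less than C_P, consistent with ||u||_L² ≤ C_P ||u'||_L².


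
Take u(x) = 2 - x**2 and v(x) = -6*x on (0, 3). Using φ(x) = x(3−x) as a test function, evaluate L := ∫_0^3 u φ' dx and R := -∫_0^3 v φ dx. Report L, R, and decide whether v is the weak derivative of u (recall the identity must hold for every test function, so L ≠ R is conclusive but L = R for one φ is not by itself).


LHS = 27/2, RHS = 81/2. No, v is not the weak derivative of u.

u(x) = 2 - x**2, classical derivative u'(x) = -2*x.
φ(x) = x(3−x), so φ'(x) = 3 - 2*x.
Note φ(0) = φ(3) = 0, so the boundary term u·φ vanishes.
LHS = ∫_0^3 u(x) φ'(x) dx = ∫_0^3 (2*x^3 - 3*x^2 - 4*x + 6) dx. Term by term:
  ∫_0^3 2*x^3 dx = 81/2;  ∫_0^3 -3*x^2 dx = -27;  ∫_0^3 -4*x dx = -18;
  ∫_0^3 6 dx = 18.
Sum: 81/2 − 27 − 18 + 18 = 27/2.
So LHS = 27/2.
∫_0^3 v(x) φ(x) dx = ∫_0^3 (6*x^3 - 18*x^2) dx. Term by term:
  ∫_0^3 6*x^3 dx = 243/2;  ∫_0^3 -18*x^2 dx = -162.
Sum: 243/2 − 162 = -81/2.
So RHS = -∫_0^3 v(x) φ(x) dx = 81/2.
LHS − RHS = -27 ≠ 0, so the identity fails.
(For a valid weak derivative the identity must hold for EVERY test function, in particular this one. The failure shows v is NOT the weak derivative of u.)
Correct weak derivative would be u'(x) = -2*x.


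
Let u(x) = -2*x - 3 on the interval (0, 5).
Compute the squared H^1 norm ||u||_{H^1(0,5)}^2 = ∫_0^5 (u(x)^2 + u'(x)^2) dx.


||u||_{H^1}^2 = 1145/3

The H^1 norm (squared) on an interval (0, L) is
  ||u||_{H^1}^2 = ∫_0^L u(x)^2 dx + ∫_0^L u'(x)^2 dx.
Compute u'(x) = -2.
Then u(x)^2 = 4*x**2 + 12*x + 9 and u'(x)^2 = 4.
Integrate each monomial from 0 to 5 using ∫_0^5 c·x^n dx = c·5^(n+1)/(n+1):
  ∫_0^5 u(x)^2 dx = ∫_0^5 (4*x^2 + 12*x + 9) dx. Term by term:
    ∫_0^5 4*x^2 dx = 500/3;  ∫_0^5 12*x dx = 150;  ∫_0^5 9 dx = 45.
  Sum: 500/3 + 150 + 45 = 1085/3.
  ∫_0^5 u'(x)^2 dx = ∫_0^5 (4) dx. Term by term:
    ∫_0^5 4 dx = 20.
Adding: ||u||_{H^1}^2 = 1085/3 + 20 = 1145/3.


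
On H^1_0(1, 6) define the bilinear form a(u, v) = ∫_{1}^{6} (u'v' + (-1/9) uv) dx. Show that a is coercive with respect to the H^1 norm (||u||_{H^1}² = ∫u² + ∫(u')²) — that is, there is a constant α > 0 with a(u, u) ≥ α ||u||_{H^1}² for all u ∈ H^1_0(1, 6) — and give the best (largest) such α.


α = (-25/9 + π^2)/(π^2 + 25)

Coercivity of a(·,·) on H^1_0(1, 6) means a(u, u) ≥ α ||u||_{H^1}² for every u ∈ H^1_0.
The interval has length L = 5, and Poincaré/coercivity depend only on L. Here a(u, u) = ∫(u')² + (-1/9)·∫u².
Here c = -1/9 < 0 with |c| < (π/L)² = π^2/25, so coercivity still holds. The condition a(u,u) ≥ α||u||_{H^1}² reads (1−α)∫(u')² ≥ (α−c)∫u². Any admissible α is ≤ 1 (rapidly oscillating u have ∫u²/∫(u')² → 0), and α = 1 would force 0 ≥ (1−c)∫u², impossible since c < 1; so 1−α > 0. By the sharp Poincaré inequality on H^1_0 of an interval of length L, ∫(u')² ≥ (π/L)²∫u² with equality for the first sine mode sin(π(x−x₀)/L) (x₀ the left endpoint), so the inequality holds for all u iff (1−α)(π/L)² ≥ α − c, i.e. α ≤ ((π/L)² + c)/((π/L)² + 1) = (1 + c(L/π)²)/(1 + (L/π)²). (Direct route, valid since c ≤ 0: Poincaré gives c∫u² ≥ c(L/π)²∫(u')², so a(u,u) ≥ (1 + c(L/π)²)∫(u')², while ||u||_{H^1}² ≤ (1 + (L/π)²)∫(u')²; dividing yields the same α.) With (π/L)² = π^2/25 and c = -1/9, the largest admissible constant is α = ((π/L)² + c)/((π/L)² + 1).
Simplifying, α = (-25/9 + π^2)/(π^2 + 25).


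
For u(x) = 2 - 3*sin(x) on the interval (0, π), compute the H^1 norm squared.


||u||_{H^1(0,π)}^2 = -24 + 13*π

u'(x) = -3*cos(x).
Expand u² and (u')² and integrate term by term on (0, π), using: for integers n ≥ 1, ∫_0^π sin²(nx) dx = ∫_0^π cos²(nx) dx = π/2; for n ≠ n', ∫_0^π sin(nx)sin(n'x) dx = ∫_0^π cos(nx)cos(n'x) dx = 0; and by product-to-sum, ∫_0^π sin(nx)cos(n'x) dx = ½∫_0^π [sin((n+n')x) + sin((n−n')x)] dx, which is 0 when n+n' is even and 2n/(n²−n'²) when n+n' is odd (it need not vanish on (0, π)). For the constant mode: ∫_0^π 1 dx = π, ∫_0^π cos(nx) dx = 0, ∫_0^π sin(nx) dx = (1−(−1)^n)/n.
  u² squared terms: (2)²·∫1 dx = 4·π = 4*π;  (-3)²·∫sin(x)² dx = 9·π/2 = 9*π/2.
  u² cross terms: 2·(2)·(-3)·∫1·sin(x) dx = -12·(2) = -24.
  So ∫_0^π u² dx = 4*π + 9*π/2 − 24 = -24 + 17*π/2.
  (u')² squared terms: (-3)²·∫cos(x)² dx = 9·π/2 = 9*π/2.
  So ∫_0^π (u')² dx = 9*π/2.
||u||_{H^1}^2 = (-24 + 17*π/2) + (9*π/2) = -24 + 13*π.


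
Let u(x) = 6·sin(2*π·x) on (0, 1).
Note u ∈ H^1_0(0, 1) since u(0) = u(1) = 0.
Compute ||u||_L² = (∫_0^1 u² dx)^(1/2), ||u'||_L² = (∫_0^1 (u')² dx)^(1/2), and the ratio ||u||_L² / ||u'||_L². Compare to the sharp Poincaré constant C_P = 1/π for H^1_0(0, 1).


||u||_L² / ||u'||_L² = 1/(2*π) < C_P = 1/π.

u(x) = 6·sin(2*π·x), so u'(x) = 12*π*cos(2*π*x).
Writing u(x) = A·sin(kπx/L) with A = 6 and k = 2, use ∫_0^L sin²(kπx/L) dx = L/2 and ∫_0^L cos²(kπx/L) dx = L/2.
u² = 36·sin²(2*π·x) and (u')² = 144*π^2·cos²(2*π·x), and each of sin², cos² integrates to L/2 = 1/2 over (0, 1).
∫_0^1 u² dx = 18, so ||u||_L² = 3*sqrt(2).
∫_0^1 (u')² dx = 72*π^2, so ||u'||_L² = 6*sqrt(2)*π.
Ratio ||u||_L² / ||u'||_L² = 1/(2*π).
Sharp Poincaré constant on H^1_0(0, 1) is C_P = L/π = 1/π, achieved by sin(π·x).
This is the k = 2 harmonic; the ratio L/(kπ) is strictly less than C_P = L/π, consistent with the sharp inequality ||u||_L² ≤ C_P ||u'||_L².


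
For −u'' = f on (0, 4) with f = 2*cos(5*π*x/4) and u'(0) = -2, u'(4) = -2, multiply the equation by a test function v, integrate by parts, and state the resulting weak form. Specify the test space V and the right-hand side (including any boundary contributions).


V = H^1(0, 4) (v unrestricted at boundary; u is determined up to an additive constant); weak form: ∫_0^4 u'v' dx = ∫_0^4 (2*cos(5*π*x/4)) v dx − 2·v(4) + 2·v(0) for all v ∈ V.

Multiply both sides by a test function v and integrate from 0 to 4:
  ∫_0^4 −u''(x) v(x) dx = ∫_0^4 f(x) v(x) dx.
Integrate the LHS by parts once:
  ∫_0^4 −u'' v dx = −[u'(x) v(x)]_0^4 + ∫_0^4 u'(x) v'(x) dx.
Thus ∫_0^4 u'(x) v'(x) dx = ∫_0^4 f(x) v(x) dx + [u'(x) v(x)]_0^4.
Choose V so that boundary terms are either known or forced to vanish.
u has inhomogeneous Neumann u'(0) = -2, u'(4) = -2. [u' v]_0^4 = (-2)·v(4) − (-2)·v(0) = − 2·v(4) + 2·v(0). Take V = H^1(0, 4); boundary term becomes part of RHS.
Weak formulation: find u (satisfying any essential BC) such that ∫_0^4 u'(x) v'(x) dx = ∫_0^4 f v dx − 2·v(4) + 2·v(0) for all v ∈ V (Neumann data are natural BCs: they enter the RHS as boundary terms).
Substituting f(x) = 2*cos(5*π*x/4), the right-hand side is ∫_0^4 (2*cos(5*π*x/4)) v dx − 2·v(4) + 2·v(0).
Compatibility check (pure Neumann): taking v ≡ 1 ∈ V gives 0 = ∫_0^4 f dx + (-2) − (-2), i.e. ∫_0^4 f dx must equal u'(0) − u'(4) = 0. Indeed ∫_0^4 (2*cos(5*π*x/4)) dx = 0, so the data are compatible. The solution is then unique only up to an additive constant (fix it e.g. by requiring ∫_0^4 u dx = 0).


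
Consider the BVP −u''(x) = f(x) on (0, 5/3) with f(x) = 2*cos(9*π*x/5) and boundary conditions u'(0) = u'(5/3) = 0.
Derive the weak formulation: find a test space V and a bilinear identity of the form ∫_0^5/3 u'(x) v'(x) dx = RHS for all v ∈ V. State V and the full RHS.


V = H^1(0, 5/3) (no boundary constraint on v; u is determined up to an additive constant); weak form: ∫_0^5/3 u'v' dx = ∫_0^5/3 (2*cos(9*π*x/5)) v dx for all v ∈ V.

Multiply both sides by a test function v and integrate from 0 to 5/3:
  ∫_0^5/3 −u''(x) v(x) dx = ∫_0^5/3 f(x) v(x) dx.
Integrate the LHS by parts once:
  ∫_0^5/3 −u'' v dx = −[u'(x) v(x)]_0^5/3 + ∫_0^5/3 u'(x) v'(x) dx.
Thus ∫_0^5/3 u'(x) v'(x) dx = ∫_0^5/3 f(x) v(x) dx + [u'(x) v(x)]_0^5/3.
Choose V so that boundary terms are either known or forced to vanish.
u has homogeneous Neumann: u'(0) = u'(5/3) = 0. So [u' v]_0^5/3 = 0·v(5/3) − 0·v(0) = 0 for any v; take V = H^1(0, 5/3).
Weak formulation: find u (satisfying any essential BC) such that ∫_0^5/3 u'(x) v'(x) dx = ∫_0^5/3 f v dx for all v ∈ V (homogeneous Neumann, so boundary terms vanish).
Substituting f(x) = 2*cos(9*π*x/5), the right-hand side is ∫_0^5/3 (2*cos(9*π*x/5)) v dx.
Compatibility check (pure Neumann): taking v ≡ 1 ∈ V gives 0 = ∫_0^5/3 f dx + (0) − (0), i.e. ∫_0^5/3 f dx must equal u'(0) − u'(5/3) = 0. Indeed ∫_0^5/3 (2*cos(9*π*x/5)) dx = 0, so the data are compatible. The solution is then unique only up to an additive constant (fix it e.g. by requiring ∫_0^5/3 u dx = 0).


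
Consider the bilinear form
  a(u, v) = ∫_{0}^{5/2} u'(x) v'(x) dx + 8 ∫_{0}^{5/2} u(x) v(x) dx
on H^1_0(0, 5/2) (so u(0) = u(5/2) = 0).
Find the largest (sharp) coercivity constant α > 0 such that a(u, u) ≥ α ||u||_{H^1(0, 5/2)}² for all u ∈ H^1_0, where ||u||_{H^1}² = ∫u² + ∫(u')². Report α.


α = 1

Coercivity of a(·,·) on H^1_0(0, 5/2) means a(u, u) ≥ α ||u||_{H^1}² for every u ∈ H^1_0.
The interval has length L = 5/2, and Poincaré/coercivity depend only on L. Here a(u, u) = ∫(u')² + (8)·∫u².
Here c = 8 ≥ 1, so a(u,u) = ∫(u')² + c∫u² ≥ ∫(u')² + ∫u² = ||u||_{H^1}², i.e. α = 1 works. No larger α is possible: a(u,u) ≥ α||u||_{H^1}² means (1−α)∫(u')² ≥ (α−c)∫u², and for the modes u_n = sin(nπ(x−x₀)/L) (x₀ the left endpoint) one has ∫u_n²/∫(u_n')² = (L/(nπ))² → 0, so a(u_n,u_n)/||u_n||_{H^1}² → 1. Hence the optimal constant is α = 1.
Therefore α = 1.


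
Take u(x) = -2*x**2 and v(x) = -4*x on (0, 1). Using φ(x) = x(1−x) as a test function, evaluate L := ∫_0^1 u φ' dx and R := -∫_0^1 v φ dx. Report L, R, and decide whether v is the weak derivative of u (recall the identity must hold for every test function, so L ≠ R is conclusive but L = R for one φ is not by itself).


LHS = 1/3, RHS = 1/3. Yes, v = u' weakly.

u(x) = -2*x**2, classical derivative u'(x) = -4*x.
φ(x) = x(1−x), so φ'(x) = 1 - 2*x.
Note φ(0) = φ(1) = 0, so the boundary term u·φ vanishes.
LHS = ∫_0^1 u(x) φ'(x) dx = ∫_0^1 (4*x^3 - 2*x^2) dx. Term by term:
  ∫_0^1 4*x^3 dx = 1;  ∫_0^1 -2*x^2 dx = -2/3.
Sum: 1 − 2/3 = 1/3.
So LHS = 1/3.
∫_0^1 v(x) φ(x) dx = ∫_0^1 (4*x^3 - 4*x^2) dx. Term by term:
  ∫_0^1 4*x^3 dx = 1;  ∫_0^1 -4*x^2 dx = -4/3.
Sum: 1 − 4/3 = -1/3.
So RHS = -∫_0^1 v(x) φ(x) dx = 1/3.
LHS = RHS, so the identity holds for this test φ.
Moreover u is smooth here and v(x) = u'(x) = -4*x pointwise, so the identity holds for every test function. Hence v is the weak derivative of u.
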